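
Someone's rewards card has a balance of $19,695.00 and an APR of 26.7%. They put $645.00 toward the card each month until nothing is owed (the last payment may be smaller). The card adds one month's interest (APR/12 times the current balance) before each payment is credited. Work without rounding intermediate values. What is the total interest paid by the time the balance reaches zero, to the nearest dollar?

$13,649

Monthly rate r = 26.7%/12 = 2.225% = 0.02225.
Payoff takes n = ⌈−ln(1 − rB₀/P)/ln(1+r)⌉ = ⌈51.693⌉ = 52 payments; the last is $448.62.
Total paid = 51·$645.00 + $448.62 = $33,343.62.
Total interest = total paid − principal = $33,343.62 − $19,695.00 = $13,648.62.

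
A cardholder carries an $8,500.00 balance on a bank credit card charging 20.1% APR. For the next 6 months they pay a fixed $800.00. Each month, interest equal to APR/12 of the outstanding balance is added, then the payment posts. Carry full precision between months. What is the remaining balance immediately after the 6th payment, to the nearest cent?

Monthly rate r = 20.1%/12 = 1.675% = 0.01675.
Each month: B ← B·(1+r) − $800.00.
Month 1: interest $142.38; balance after payment $7,842.38.
Month 2: interest $131.36; balance after payment $7,173.73.
Month 3: interest $120.16; balance after payment $6,493.89.
Month 4: interest $108.77; balance after payment $5,802.67.
Month 5: interest $97.19; balance after payment $5,099.86.
Month 6: interest $85.42; balance after payment $4,385.28.

$4,385.28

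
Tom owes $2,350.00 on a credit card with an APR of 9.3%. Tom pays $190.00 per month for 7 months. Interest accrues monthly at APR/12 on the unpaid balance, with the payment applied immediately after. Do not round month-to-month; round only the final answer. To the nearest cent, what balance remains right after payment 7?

Monthly rate r = 9.3%/12 = 0.775% = 0.00775.
Each month: B ← B·(1+r) − $190.00.
Month 1: interest $18.21; balance after payment $2,178.21.
Month 2: interest $16.88; balance after payment $2,005.09.
Month 3: interest $15.54; balance after payment $1,830.63.
Month 4: interest $14.19; balance after payment $1,654.82.
Month 5: interest $12.82; balance after payment $1,477.65.
Month 6: interest $11.45; balance after payment $1,299.10.
Month 7: interest $10.07; balance after payment $1,119.17.

$1,119.17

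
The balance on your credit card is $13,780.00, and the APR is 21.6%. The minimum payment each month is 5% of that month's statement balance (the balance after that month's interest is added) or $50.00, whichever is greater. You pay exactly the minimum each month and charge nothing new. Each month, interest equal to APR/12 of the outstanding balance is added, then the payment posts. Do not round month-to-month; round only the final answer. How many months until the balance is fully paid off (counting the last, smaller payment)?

Monthly rate r = 21.6%/12 = 1.8% = 0.018.
While 5% of the post-interest balance exceeds $50.00, each month B ← (B·(1+r))·(1 − 0.05), i.e. B shrinks by the factor (1+r)·0.95 = 0.9671.
This holds for months 1–79. Entering month 80 the balance is $980.59; 5% of the post-interest balance is now below $50.00, so the flat $50.00 minimum applies from here.
From month 80 a fixed $50.00 at rate r clears $980.59 in 25 more payments. Total: 79 + 25 = 104 months.

104 months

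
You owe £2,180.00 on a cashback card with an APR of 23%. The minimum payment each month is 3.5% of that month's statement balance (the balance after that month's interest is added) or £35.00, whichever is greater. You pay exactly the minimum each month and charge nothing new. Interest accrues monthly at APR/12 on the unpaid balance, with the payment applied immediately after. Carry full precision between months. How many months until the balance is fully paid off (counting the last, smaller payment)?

89 months

Monthly rate r = 23%/12 = 1.91667% = 0.0191667.
While 3.5% of the post-interest balance exceeds £35.00, each month B ← (B·(1+r))·(1 − 0.035), i.e. B shrinks by the factor (1+r)·0.965 = 0.9835.
This holds for months 1–48. Entering month 49 the balance is £980.70; 3.5% of the post-interest balance is now below £35.00, so the flat £35.00 minimum applies from here.
From month 49 a fixed £35.00 at rate r clears £980.70 in 41 more payments. Total: 48 + 41 = 89 months.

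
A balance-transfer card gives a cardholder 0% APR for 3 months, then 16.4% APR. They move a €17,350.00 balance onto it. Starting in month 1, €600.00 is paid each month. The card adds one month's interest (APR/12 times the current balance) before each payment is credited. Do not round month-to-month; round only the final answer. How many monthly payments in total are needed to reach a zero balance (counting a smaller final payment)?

Promo months 1–3 at r₀ = 0%/12 = 0; months 4+ at r₁ = 16.4%/12 = 0.0136667.
After month 3 (no interest yet): B = €17,350.00 − 3·€600.00 = €15,550.00.
Then at r₁ with €600.00/mo: n₂ = −ln(1 − r₁·B/P)/ln(1+r₁) ≈ 32.21 → 33 more payments.

36 months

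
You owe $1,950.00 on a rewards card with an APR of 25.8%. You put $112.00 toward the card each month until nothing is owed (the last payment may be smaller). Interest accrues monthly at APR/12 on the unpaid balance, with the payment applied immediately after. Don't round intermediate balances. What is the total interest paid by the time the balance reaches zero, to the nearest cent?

$519.03

Monthly rate r = 25.8%/12 = 2.15% = 0.0215.
Payoff takes n = ⌈−ln(1 − rB₀/P)/ln(1+r)⌉ = ⌈22.044⌉ = 23 payments; the last is $5.03.
Total paid = 22·$112.00 + $5.03 = $2,469.03.
Total interest = total paid − principal = $2,469.03 − $1,950.00 = $519.03.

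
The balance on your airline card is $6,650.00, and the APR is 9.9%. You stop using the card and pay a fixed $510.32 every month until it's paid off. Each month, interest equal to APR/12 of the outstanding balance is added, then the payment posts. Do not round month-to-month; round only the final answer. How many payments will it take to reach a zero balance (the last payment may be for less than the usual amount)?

Monthly rate r = 9.9%/12 = 0.825% = 0.00825.
Recurrence: B ← B·(1+r) − $510.32.
Month 1: interest $54.86; balance after payment $6,194.54.
Month 2: interest $51.10; balance after payment $5,735.33.
Closed form: n = −ln(1 − rB₀/P)/ln(1+r) = −ln(0.89249)/ln(1.00825) ≈ 13.843, so the balance reaches zero during payment 14.

14 months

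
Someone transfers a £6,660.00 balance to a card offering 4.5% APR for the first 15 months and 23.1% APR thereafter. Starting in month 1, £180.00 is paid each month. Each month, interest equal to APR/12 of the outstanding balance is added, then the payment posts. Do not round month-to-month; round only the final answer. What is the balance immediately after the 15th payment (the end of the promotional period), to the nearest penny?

Promo months 1–15 at r₀ = 4.5%/12 = 0.00375; months 16+ at r₁ = 23.1%/12 = 0.01925.
After month 15: iterate B ← B·(1+r₀) − £180.00 for 15 months → £4,272.58.

£4,272.58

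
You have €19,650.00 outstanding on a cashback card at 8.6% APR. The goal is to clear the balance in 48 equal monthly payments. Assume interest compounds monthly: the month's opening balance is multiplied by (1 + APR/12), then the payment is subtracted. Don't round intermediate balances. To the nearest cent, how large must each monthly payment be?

€485.27

Monthly rate r = 8.6%/12 = 0.716667% = 0.00716667.
Level-payment amortization: P = B₀·r / (1 − (1+r)^(−n)) = 19650.00·0.00716667 / (1 − 1.00717^(−48)).
Denominator 1 − (1+r)^(−48) = 0.290200818.
P = 140.825 / 0.290200818 ≈ 485.27.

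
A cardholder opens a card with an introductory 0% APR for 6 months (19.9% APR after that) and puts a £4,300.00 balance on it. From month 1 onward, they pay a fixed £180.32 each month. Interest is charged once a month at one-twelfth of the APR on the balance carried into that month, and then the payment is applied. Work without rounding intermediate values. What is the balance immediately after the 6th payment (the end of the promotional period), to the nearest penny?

Promo months 1–6 at r₀ = 0%/12 = 0; months 7+ at r₁ = 19.9%/12 = 0.0165833.
After month 6 (no interest yet): B = £4,300.00 − 6·£180.32 = £3,218.08.

£3,218.08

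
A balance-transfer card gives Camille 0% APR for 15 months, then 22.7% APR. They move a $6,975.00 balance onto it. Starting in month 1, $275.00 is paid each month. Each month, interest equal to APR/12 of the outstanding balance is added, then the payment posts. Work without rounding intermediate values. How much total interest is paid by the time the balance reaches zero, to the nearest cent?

$352.75

Promo months 1–15 at r₀ = 0%/12 = 0; months 16+ at r₁ = 22.7%/12 = 0.0189167.
After month 15 (no interest yet): B = $6,975.00 − 15·$275.00 = $2,850.00.
Then at r₁ with $275.00/mo: n₂ = −ln(1 − r₁·B/P)/ln(1+r₁) ≈ 11.64 → 12 more payments.
Total paid = 26·$275.00 + $177.75 = $7,327.75; interest = $7,327.75 − $6,975.00 = $352.75.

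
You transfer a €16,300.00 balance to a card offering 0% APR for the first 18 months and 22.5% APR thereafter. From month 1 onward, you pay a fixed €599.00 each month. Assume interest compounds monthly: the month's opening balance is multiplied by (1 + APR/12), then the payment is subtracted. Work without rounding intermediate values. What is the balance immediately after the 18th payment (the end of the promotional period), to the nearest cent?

€5,518.00

Promo months 1–18 at r₀ = 0%/12 = 0; months 19+ at r₁ = 22.5%/12 = 0.01875.
After month 18 (no interest yet): B = €16,300.00 − 18·€599.00 = €5,518.00.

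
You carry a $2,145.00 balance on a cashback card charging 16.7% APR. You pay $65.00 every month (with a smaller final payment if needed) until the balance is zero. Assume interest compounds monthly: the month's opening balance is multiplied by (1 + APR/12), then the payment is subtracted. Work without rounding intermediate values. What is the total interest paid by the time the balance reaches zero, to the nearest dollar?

Monthly rate r = 16.7%/12 = 1.39167% = 0.0139167.
Payoff takes n = ⌈−ln(1 − rB₀/P)/ln(1+r)⌉ = ⌈44.484⌉ = 45 payments; the last is $31.56.
Total paid = 44·$65.00 + $31.56 = $2,891.56.
Total interest = total paid − principal = $2,891.56 − $2,145.00 = $746.56.

$747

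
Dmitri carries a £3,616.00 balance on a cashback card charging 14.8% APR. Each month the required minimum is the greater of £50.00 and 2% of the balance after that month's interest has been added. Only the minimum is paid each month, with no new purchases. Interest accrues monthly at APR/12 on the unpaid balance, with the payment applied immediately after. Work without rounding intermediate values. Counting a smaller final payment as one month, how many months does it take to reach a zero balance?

Monthly rate r = 14.8%/12 = 1.23333% = 0.0123333.
While 2% of the post-interest balance exceeds £50.00, each month B ← (B·(1+r))·(1 − 0.02), i.e. B shrinks by the factor (1+r)·0.98 = 0.99209.
This holds for months 1–48. Entering month 49 the balance is £2,469.50; 2% of the post-interest balance is now below £50.00, so the flat £50.00 minimum applies from here.
From month 49 a fixed £50.00 at rate r clears £2,469.50 in 77 more payments. Total: 48 + 77 = 125 months.

125 months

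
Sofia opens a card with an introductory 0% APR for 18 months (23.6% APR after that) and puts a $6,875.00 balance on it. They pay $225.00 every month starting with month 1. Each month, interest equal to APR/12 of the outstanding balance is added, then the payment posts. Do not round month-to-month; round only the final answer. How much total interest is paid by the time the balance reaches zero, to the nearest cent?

$451.82

Promo months 1–18 at r₀ = 0%/12 = 0; months 19+ at r₁ = 23.6%/12 = 0.0196667.
After month 18 (no interest yet): B = $6,875.00 − 18·$225.00 = $2,825.00.
Then at r₁ with $225.00/mo: n₂ = −ln(1 − r₁·B/P)/ln(1+r₁) ≈ 14.56 → 15 more payments.
Total paid = 32·$225.00 + $126.82 = $7,326.82; interest = $7,326.82 − $6,875.00 = $451.82.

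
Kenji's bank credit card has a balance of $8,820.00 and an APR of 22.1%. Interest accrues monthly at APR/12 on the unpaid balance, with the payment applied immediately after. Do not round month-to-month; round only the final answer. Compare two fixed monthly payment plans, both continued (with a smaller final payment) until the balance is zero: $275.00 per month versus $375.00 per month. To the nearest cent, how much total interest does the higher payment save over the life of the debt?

$1,795.05

Monthly rate r = 22.1%/12 = 1.84167% = 0.0184167.
At $275.00/mo: n = ⌈−ln(1 − rB₀/P)/ln(1+r)⌉ = 49 payments (last $260.55); total interest = total paid − $8,820.00 = $4,640.55.
At $375.00/mo: 32 payments (last $40.50); total interest $2,845.50.
Interest saved = $4,640.55 − $2,845.50 = $1,795.05.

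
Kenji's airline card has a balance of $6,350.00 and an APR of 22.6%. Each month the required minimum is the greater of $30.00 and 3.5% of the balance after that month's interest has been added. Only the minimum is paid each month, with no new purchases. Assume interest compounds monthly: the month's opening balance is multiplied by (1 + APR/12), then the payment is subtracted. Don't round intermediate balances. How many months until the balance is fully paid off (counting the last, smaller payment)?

Monthly rate r = 22.6%/12 = 1.88333% = 0.0188333.
While 3.5% of the post-interest balance exceeds $30.00, each month B ← (B·(1+r))·(1 − 0.035), i.e. B shrinks by the factor (1+r)·0.965 = 0.98317.
This holds for months 1–120. Entering month 121 the balance is $828.76; 3.5% of the post-interest balance is now below $30.00, so the flat $30.00 minimum applies from here.
From month 121 a fixed $30.00 at rate r clears $828.76 in 40 more payments. Total: 120 + 40 = 160 months.

160 months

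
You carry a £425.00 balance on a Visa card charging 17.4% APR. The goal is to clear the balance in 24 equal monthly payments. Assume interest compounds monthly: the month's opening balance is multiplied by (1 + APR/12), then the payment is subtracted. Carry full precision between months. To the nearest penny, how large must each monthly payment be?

£21.09

Monthly rate r = 17.4%/12 = 1.45% = 0.0145.
Level-payment amortization: P = B₀·r / (1 − (1+r)^(−n)) = 425.00·0.0145 / (1 − 1.0145^(−24)).
Denominator 1 − (1+r)^(−24) = 0.292134466.
P = 6.1625 / 0.292134466 ≈ 21.09.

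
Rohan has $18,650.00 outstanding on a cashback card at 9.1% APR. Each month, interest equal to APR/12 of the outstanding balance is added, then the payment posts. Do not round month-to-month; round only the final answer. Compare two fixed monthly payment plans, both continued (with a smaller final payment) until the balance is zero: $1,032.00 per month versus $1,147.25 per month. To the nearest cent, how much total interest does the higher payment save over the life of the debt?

$154.96

Monthly rate r = 9.1%/12 = 0.758333% = 0.00758333.
At $1,032.00/mo: n = ⌈−ln(1 − rB₀/P)/ln(1+r)⌉ = 20 payments (last $527.11); total interest = total paid − $18,650.00 = $1,485.11.
At $1,147.25/mo: 18 payments (last $476.90); total interest $1,330.15.
Interest saved = $1,485.11 − $1,330.15 = $154.96.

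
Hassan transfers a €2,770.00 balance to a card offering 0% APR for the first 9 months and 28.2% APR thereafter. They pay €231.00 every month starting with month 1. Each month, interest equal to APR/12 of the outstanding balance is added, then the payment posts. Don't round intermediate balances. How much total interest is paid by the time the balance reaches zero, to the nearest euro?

€34

Promo months 1–9 at r₀ = 0%/12 = 0; months 10+ at r₁ = 28.2%/12 = 0.0235.
After month 9 (no interest yet): B = €2,770.00 − 9·€231.00 = €691.00.
Then at r₁ with €231.00/mo: n₂ = −ln(1 − r₁·B/P)/ln(1+r₁) ≈ 3.14 → 4 more payments.
Total paid = 12·€231.00 + €32.20 = €2,804.20; interest = €2,804.20 − €2,770.00 = €34.20.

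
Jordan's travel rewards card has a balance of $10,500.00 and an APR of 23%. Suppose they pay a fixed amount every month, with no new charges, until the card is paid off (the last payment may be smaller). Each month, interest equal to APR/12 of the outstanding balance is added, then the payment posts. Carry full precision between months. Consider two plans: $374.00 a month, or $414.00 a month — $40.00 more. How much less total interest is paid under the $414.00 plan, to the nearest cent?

Monthly rate r = 23%/12 = 1.91667% = 0.0191667.
At $374.00/mo: n = ⌈−ln(1 − rB₀/P)/ln(1+r)⌉ = 41 payments (last $256.83); total interest = total paid − $10,500.00 = $4,716.83.
At $414.00/mo: 36 payments (last $27.78); total interest $4,017.78.
Interest saved = $4,716.83 − $4,017.78 = $699.05.

$699.05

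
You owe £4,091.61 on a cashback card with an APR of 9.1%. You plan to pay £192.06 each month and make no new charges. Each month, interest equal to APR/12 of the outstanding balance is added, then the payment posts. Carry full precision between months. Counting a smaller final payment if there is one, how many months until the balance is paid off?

Monthly rate r = 9.1%/12 = 0.758333% = 0.00758333.
Recurrence: B ← B·(1+r) − £192.06.
Month 1: interest £31.03; balance after payment £3,930.58.
Month 2: interest £29.81; balance after payment £3,768.32.
Closed form: n = −ln(1 − rB₀/P)/ln(1+r) = −ln(0.83845)/ln(1.00758) ≈ 23.324, so the balance reaches zero during payment 24.

24 payments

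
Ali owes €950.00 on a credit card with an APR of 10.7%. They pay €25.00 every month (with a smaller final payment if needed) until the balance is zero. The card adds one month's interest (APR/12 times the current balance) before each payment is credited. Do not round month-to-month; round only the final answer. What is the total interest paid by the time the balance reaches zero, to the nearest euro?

Monthly rate r = 10.7%/12 = 0.891667% = 0.00891667.
Payoff takes n = ⌈−ln(1 − rB₀/P)/ln(1+r)⌉ = ⌈46.608⌉ = 47 payments; the last is €15.24.
Total paid = 46·€25.00 + €15.24 = €1,165.24.
Total interest = total paid − principal = €1,165.24 − €950.00 = €215.24.

€215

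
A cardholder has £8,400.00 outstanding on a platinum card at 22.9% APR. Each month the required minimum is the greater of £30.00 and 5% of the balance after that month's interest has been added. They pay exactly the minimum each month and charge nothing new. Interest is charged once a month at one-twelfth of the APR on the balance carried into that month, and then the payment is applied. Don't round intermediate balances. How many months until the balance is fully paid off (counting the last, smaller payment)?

107 months

Monthly rate r = 22.9%/12 = 1.90833% = 0.0190833.
While 5% of the post-interest balance exceeds £30.00, each month B ← (B·(1+r))·(1 − 0.05), i.e. B shrinks by the factor (1+r)·0.95 = 0.96813.
This holds for months 1–83. Entering month 84 the balance is £571.14; 5% of the post-interest balance is now below £30.00, so the flat £30.00 minimum applies from here.
From month 84 a fixed £30.00 at rate r clears £571.14 in 24 more payments. Total: 83 + 24 = 107 months.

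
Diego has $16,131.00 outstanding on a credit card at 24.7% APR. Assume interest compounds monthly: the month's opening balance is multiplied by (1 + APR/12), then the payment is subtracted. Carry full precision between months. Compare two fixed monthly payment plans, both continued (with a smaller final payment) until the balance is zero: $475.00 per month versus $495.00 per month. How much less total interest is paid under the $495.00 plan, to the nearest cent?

Monthly rate r = 24.7%/12 = 2.05833% = 0.0205833.
At $475.00/mo: n = ⌈−ln(1 − rB₀/P)/ln(1+r)⌉ = 59 payments (last $442.46); total interest = total paid − $16,131.00 = $11,861.46.
At $495.00/mo: 55 payments (last $263.03); total interest $10,862.03.
Interest saved = $11,861.46 − $10,862.03 = $999.43.

$999.43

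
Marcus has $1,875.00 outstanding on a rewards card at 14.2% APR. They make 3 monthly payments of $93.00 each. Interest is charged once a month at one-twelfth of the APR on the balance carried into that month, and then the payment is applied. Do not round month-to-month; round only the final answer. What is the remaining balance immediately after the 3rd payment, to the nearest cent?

$1,660.04

Monthly rate r = 14.2%/12 = 1.18333% = 0.0118333.
Each month: B ← B·(1+r) − $93.00.
Month 1: interest $22.19; balance after payment $1,804.19.
Month 2: interest $21.35; balance after payment $1,732.54.
Month 3: interest $20.50; balance after payment $1,660.04.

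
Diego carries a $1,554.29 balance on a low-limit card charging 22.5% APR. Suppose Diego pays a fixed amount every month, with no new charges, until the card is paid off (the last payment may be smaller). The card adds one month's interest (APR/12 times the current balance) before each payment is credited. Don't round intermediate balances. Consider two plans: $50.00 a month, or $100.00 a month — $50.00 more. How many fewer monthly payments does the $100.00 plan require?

Monthly rate r = 22.5%/12 = 1.875% = 0.01875.
At $50.00/mo: n = ⌈−ln(1 − rB₀/P)/ln(1+r)⌉ = 48 payments (last $3.37); total interest = total paid − $1,554.29 = $799.08.
At $100.00/mo: 19 payments (last $54.77); total interest $300.48.
Payments saved = 48 − 19 = 29.

29 fewer payments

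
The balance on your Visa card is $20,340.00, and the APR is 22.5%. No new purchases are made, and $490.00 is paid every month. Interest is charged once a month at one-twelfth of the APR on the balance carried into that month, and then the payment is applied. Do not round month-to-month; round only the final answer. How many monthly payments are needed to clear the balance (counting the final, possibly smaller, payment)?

82 payments

Monthly rate r = 22.5%/12 = 1.875% = 0.01875.
Recurrence: B ← B·(1+r) − $490.00.
Month 1: interest $381.38; balance after payment $20,231.38.
Month 2: interest $379.34; balance after payment $20,120.71.
Closed form: n = −ln(1 − rB₀/P)/ln(1+r) = −ln(0.22168)/ln(1.01875) ≈ 81.098, so the balance reaches zero during payment 82.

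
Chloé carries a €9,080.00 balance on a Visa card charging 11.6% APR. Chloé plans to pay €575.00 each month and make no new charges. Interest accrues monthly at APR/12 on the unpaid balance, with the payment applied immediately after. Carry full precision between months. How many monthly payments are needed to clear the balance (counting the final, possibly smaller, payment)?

18 months

Monthly rate r = 11.6%/12 = 0.966667% = 0.00966667.
Recurrence: B ← B·(1+r) − €575.00.
Month 1: interest €87.77; balance after payment €8,592.77.
Month 2: interest €83.06; balance after payment €8,100.84.
Closed form: n = −ln(1 − rB₀/P)/ln(1+r) = −ln(0.84735)/ln(1.00967) ≈ 17.218, so the balance reaches zero during payment 18.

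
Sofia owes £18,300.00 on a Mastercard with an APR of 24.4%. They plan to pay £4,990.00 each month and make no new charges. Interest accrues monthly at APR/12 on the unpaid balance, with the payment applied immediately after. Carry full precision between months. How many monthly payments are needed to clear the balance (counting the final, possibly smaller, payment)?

4 months

Monthly rate r = 24.4%/12 = 2.03333% = 0.0203333.
Recurrence: B ← B·(1+r) − £4,990.00.
Month 1: interest £372.10; balance after payment £13,682.10.
Month 2: interest £278.20; balance after payment £8,970.30.
Month 3: interest £182.40; balance after payment £4,162.70.
Month 4: interest £84.64; balance after payment £0.00.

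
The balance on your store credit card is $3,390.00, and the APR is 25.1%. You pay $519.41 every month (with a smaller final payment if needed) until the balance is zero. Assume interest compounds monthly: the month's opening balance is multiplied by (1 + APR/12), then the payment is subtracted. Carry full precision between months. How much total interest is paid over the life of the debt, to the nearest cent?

Monthly rate r = 25.1%/12 = 2.09167% = 0.0209167.
Payoff takes n = ⌈−ln(1 − rB₀/P)/ln(1+r)⌉ = ⌈7.090⌉ = 8 payments; the last is $47.44.
Total paid = 7·$519.41 + $47.44 = $3,683.31.
Total interest = total paid − principal = $3,683.31 − $3,390.00 = $293.31.

$293.31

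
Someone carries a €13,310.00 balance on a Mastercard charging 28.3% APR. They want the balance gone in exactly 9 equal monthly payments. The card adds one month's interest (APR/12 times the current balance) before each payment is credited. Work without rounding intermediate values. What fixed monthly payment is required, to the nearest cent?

€1,658.69

Monthly rate r = 28.3%/12 = 2.35833% = 0.0235833.
Level-payment amortization: P = B₀·r / (1 − (1+r)^(−n)) = 13310.00·0.0235833 / (1 − 1.02358^(−9)).
Denominator 1 − (1+r)^(−9) = 0.189242177.
P = 313.894 / 0.189242177 ≈ 1658.69.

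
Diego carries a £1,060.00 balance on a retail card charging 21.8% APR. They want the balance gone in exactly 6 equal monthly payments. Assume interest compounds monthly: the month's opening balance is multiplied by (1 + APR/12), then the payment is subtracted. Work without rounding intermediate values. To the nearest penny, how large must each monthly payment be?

Monthly rate r = 21.8%/12 = 1.81667% = 0.0181667.
Level-payment amortization: P = B₀·r / (1 − (1+r)^(−n)) = 1060.00·0.0181667 / (1 − 1.01817^(−6)).
Denominator 1 − (1+r)^(−6) = 0.102391924.
P = 19.2567 / 0.102391924 ≈ 188.07.

£188.07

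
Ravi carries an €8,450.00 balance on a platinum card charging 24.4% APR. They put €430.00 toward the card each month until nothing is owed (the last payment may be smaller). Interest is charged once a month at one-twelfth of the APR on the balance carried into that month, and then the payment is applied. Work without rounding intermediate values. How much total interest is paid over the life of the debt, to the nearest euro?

€2,448

Monthly rate r = 24.4%/12 = 2.03333% = 0.0203333.
Payoff takes n = ⌈−ln(1 − rB₀/P)/ln(1+r)⌉ = ⌈25.342⌉ = 26 payments; the last is €147.97.
Total paid = 25·€430.00 + €147.97 = €10,897.97.
Total interest = total paid − principal = €10,897.97 − €8,450.00 = €2,447.97.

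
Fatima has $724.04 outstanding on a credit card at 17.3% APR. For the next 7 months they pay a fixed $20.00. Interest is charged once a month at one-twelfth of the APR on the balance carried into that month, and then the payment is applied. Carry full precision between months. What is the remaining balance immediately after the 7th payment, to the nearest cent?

$654.14

Monthly rate r = 17.3%/12 = 1.44167% = 0.0144167.
Each month: B ← B·(1+r) − $20.00.
Month 1: interest $10.44; balance after payment $714.48.
Month 2: interest $10.30; balance after payment $704.78.
Month 3: interest $10.16; balance after payment $694.94.
Month 4: interest $10.02; balance after payment $684.96.
Month 5: interest $9.87; balance after payment $674.83.
Month 6: interest $9.73; balance after payment $664.56.
Month 7: interest $9.58; balance after payment $654.14.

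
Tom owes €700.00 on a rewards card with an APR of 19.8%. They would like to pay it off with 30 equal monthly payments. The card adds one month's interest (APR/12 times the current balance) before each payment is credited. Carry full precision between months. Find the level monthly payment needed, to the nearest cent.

€29.77

Monthly rate r = 19.8%/12 = 1.65% = 0.0165.
Level-payment amortization: P = B₀·r / (1 − (1+r)^(−n)) = 700.00·0.0165 / (1 − 1.0165^(−30)).
Denominator 1 − (1+r)^(−30) = 0.387961826.
P = 11.55 / 0.387961826 ≈ 29.77.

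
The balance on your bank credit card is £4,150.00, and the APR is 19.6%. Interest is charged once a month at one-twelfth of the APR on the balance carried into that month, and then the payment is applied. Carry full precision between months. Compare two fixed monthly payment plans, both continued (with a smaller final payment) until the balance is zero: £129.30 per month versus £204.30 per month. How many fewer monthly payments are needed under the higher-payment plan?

21 fewer payments

Monthly rate r = 19.6%/12 = 1.63333% = 0.0163333.
At £129.30/mo: n = ⌈−ln(1 − rB₀/P)/ln(1+r)⌉ = 46 payments (last £109.99); total interest = total paid − £4,150.00 = £1,778.49.
At £204.30/mo: 25 payments (last £180.62); total interest £933.82.
Payments saved = 46 − 25 = 21.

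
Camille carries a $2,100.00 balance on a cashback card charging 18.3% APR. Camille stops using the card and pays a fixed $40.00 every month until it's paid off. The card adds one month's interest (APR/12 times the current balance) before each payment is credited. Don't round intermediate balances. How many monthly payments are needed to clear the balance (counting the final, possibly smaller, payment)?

Monthly rate r = 18.3%/12 = 1.525% = 0.01525.
Recurrence: B ← B·(1+r) − $40.00.
Month 1: interest $32.03; balance after payment $2,092.03.
Month 2: interest $31.90; balance after payment $2,083.93.
Closed form: n = −ln(1 − rB₀/P)/ln(1+r) = −ln(0.19937)/ln(1.01525) ≈ 106.546, so the balance reaches zero during payment 107.

107 months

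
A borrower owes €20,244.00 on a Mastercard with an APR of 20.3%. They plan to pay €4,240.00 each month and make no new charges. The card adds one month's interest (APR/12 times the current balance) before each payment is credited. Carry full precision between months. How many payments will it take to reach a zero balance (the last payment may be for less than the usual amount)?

6 months

Monthly rate r = 20.3%/12 = 1.69167% = 0.0169167.
Recurrence: B ← B·(1+r) − €4,240.00.
Month 1: interest €342.46; balance after payment €16,346.46.
Month 2: interest €276.53; balance after payment €12,382.99.
Month 3: interest €209.48; balance after payment €8,352.47.
Month 4: interest €141.30; balance after payment €4,253.76.
Month 5: interest €71.96; balance after payment €85.72.
Month 6: interest €1.45; balance after payment €0.00.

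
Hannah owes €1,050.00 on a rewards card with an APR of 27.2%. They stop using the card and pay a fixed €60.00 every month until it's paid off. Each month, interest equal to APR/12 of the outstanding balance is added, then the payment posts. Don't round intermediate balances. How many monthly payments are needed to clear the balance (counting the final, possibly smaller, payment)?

Monthly rate r = 27.2%/12 = 2.26667% = 0.0226667.
Recurrence: B ← B·(1+r) − €60.00.
Month 1: interest €23.80; balance after payment €1,013.80.
Month 2: interest €22.98; balance after payment €976.78.
Closed form: n = −ln(1 − rB₀/P)/ln(1+r) = −ln(0.60333)/ln(1.02267) ≈ 22.544, so the balance reaches zero during payment 23.

23 months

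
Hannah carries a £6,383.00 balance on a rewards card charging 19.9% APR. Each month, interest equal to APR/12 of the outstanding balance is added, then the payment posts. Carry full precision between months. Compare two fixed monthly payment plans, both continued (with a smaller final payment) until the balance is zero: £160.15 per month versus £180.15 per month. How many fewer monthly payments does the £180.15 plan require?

Monthly rate r = 19.9%/12 = 1.65833% = 0.0165833.
At £160.15/mo: n = ⌈−ln(1 − rB₀/P)/ln(1+r)⌉ = 66 payments (last £122.31); total interest = total paid − £6,383.00 = £4,149.06.
At £180.15/mo: 54 payments (last £153.42); total interest £3,318.37.
Payments saved = 66 − 54 = 12.

12 fewer payments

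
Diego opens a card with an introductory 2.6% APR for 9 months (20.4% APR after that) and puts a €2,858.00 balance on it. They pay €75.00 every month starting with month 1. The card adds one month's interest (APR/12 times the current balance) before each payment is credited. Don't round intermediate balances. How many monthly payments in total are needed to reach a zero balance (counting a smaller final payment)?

51 months

Promo months 1–9 at r₀ = 2.6%/12 = 0.00216667; months 10+ at r₁ = 20.4%/12 = 0.017.
After month 9: iterate B ← B·(1+r₀) − €75.00 for 9 months → €2,233.34.
Then at r₁ with €75.00/mo: n₂ = −ln(1 − r₁·B/P)/ln(1+r₁) ≈ 41.86 → 42 more payments.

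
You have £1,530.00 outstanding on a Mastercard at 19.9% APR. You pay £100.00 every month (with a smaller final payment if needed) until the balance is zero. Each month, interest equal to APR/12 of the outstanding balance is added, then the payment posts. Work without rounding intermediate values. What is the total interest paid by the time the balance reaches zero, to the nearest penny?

£249.52

Monthly rate r = 19.9%/12 = 1.65833% = 0.0165833.
Payoff takes n = ⌈−ln(1 − rB₀/P)/ln(1+r)⌉ = ⌈17.794⌉ = 18 payments; the last is £79.52.
Total paid = 17·£100.00 + £79.52 = £1,779.52.
Total interest = total paid − principal = £1,779.52 − £1,530.00 = £249.52.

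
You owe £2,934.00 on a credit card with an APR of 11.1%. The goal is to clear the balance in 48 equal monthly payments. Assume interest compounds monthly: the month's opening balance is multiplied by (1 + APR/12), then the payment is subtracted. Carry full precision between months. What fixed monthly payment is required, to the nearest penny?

Monthly rate r = 11.1%/12 = 0.925% = 0.00925.
Level-payment amortization: P = B₀·r / (1 − (1+r)^(−n)) = 2934.00·0.00925 / (1 − 1.00925^(−48)).
Denominator 1 − (1+r)^(−48) = 0.35722406.
P = 27.1395 / 0.35722406 ≈ 75.97.

£75.97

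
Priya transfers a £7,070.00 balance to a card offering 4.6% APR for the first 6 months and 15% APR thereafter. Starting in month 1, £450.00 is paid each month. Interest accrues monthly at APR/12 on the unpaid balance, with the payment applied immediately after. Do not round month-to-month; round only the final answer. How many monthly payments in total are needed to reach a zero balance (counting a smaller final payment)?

Promo months 1–6 at r₀ = 4.6%/12 = 0.00383333; months 7+ at r₁ = 15%/12 = 0.0125.
After month 6: iterate B ← B·(1+r₀) − £450.00 for 6 months → £4,508.17.
Then at r₁ with £450.00/mo: n₂ = −ln(1 − r₁·B/P)/ln(1+r₁) ≈ 10.77 → 11 more payments.

17 payments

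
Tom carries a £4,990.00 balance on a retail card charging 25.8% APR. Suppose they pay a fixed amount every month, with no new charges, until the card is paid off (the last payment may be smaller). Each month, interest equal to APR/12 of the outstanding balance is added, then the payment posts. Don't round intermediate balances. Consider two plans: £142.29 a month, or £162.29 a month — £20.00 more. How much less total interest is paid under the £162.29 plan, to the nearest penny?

Monthly rate r = 25.8%/12 = 2.15% = 0.0215.
At £142.29/mo: n = ⌈−ln(1 − rB₀/P)/ln(1+r)⌉ = 66 payments (last £131.79); total interest = total paid − £4,990.00 = £4,390.64.
At £162.29/mo: 51 payments (last £140.23); total interest £3,264.73.
Interest saved = £4,390.64 − £3,264.73 = £1,125.91.

£1,125.91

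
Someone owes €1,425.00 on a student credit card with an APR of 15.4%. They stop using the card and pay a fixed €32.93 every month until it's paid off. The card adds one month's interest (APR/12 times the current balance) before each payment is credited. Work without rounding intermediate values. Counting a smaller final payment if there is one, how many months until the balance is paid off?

64 payments

Monthly rate r = 15.4%/12 = 1.28333% = 0.0128333.
Recurrence: B ← B·(1+r) − €32.93.
Month 1: interest €18.29; balance after payment €1,410.36.
Month 2: interest €18.10; balance after payment €1,395.53.
Closed form: n = −ln(1 − rB₀/P)/ln(1+r) = −ln(0.44466)/ln(1.01283) ≈ 63.557, so the balance reaches zero during payment 64.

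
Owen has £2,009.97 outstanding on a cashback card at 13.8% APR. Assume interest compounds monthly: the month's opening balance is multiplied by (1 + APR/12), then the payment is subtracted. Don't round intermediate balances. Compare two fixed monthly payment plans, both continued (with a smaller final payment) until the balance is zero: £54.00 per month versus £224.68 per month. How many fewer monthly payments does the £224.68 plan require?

Monthly rate r = 13.8%/12 = 1.15% = 0.0115.
At £54.00/mo: n = ⌈−ln(1 − rB₀/P)/ln(1+r)⌉ = 49 payments (last £46.56); total interest = total paid − £2,009.97 = £628.59.
At £224.68/mo: 10 payments (last £111.42); total interest £123.57.
Payments saved = 49 − 10 = 39.

39 fewer payments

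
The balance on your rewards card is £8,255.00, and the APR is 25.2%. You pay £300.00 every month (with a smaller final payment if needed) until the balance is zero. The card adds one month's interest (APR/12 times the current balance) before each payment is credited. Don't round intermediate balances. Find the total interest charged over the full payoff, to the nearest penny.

£4,194.61

Monthly rate r = 25.2%/12 = 2.1% = 0.021.
Payoff takes n = ⌈−ln(1 − rB₀/P)/ln(1+r)⌉ = ⌈41.496⌉ = 42 payments; the last is £149.61.
Total paid = 41·£300.00 + £149.61 = £12,449.61.
Total interest = total paid − principal = £12,449.61 − £8,255.00 = £4,194.61.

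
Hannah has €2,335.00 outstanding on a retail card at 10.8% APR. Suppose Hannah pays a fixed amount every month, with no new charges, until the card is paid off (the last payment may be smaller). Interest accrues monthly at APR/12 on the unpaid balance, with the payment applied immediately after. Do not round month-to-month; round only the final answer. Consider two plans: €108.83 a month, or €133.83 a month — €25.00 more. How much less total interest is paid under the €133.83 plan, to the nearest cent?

€54.57

Monthly rate r = 10.8%/12 = 0.9% = 0.009.
At €108.83/mo: n = ⌈−ln(1 − rB₀/P)/ln(1+r)⌉ = 24 payments (last €103.04); total interest = total paid − €2,335.00 = €271.13.
At €133.83/mo: 20 payments (last €8.79); total interest €216.56.
Interest saved = €271.13 − €216.56 = €54.57.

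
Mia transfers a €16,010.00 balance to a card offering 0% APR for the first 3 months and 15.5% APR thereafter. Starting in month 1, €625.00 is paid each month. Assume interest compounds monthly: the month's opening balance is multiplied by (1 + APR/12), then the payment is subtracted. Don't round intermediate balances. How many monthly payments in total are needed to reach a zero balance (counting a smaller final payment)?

30 months

Promo months 1–3 at r₀ = 0%/12 = 0; months 4+ at r₁ = 15.5%/12 = 0.0129167.
After month 3 (no interest yet): B = €16,010.00 − 3·€625.00 = €14,135.00.
Then at r₁ with €625.00/mo: n₂ = −ln(1 − r₁·B/P)/ln(1+r₁) ≈ 26.92 → 27 more payments.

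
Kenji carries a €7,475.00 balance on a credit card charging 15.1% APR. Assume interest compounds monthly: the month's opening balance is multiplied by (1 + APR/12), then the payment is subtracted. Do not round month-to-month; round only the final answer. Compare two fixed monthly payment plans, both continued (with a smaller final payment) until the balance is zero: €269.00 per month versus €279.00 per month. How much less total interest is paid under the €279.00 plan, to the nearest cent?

Monthly rate r = 15.1%/12 = 1.25833% = 0.0125833.
At €269.00/mo: n = ⌈−ln(1 − rB₀/P)/ln(1+r)⌉ = 35 payments (last €110.26); total interest = total paid − €7,475.00 = €1,781.26.
At €279.00/mo: 33 payments (last €246.24); total interest €1,699.24.
Interest saved = €1,781.26 − €1,699.24 = €82.02.

€82.02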